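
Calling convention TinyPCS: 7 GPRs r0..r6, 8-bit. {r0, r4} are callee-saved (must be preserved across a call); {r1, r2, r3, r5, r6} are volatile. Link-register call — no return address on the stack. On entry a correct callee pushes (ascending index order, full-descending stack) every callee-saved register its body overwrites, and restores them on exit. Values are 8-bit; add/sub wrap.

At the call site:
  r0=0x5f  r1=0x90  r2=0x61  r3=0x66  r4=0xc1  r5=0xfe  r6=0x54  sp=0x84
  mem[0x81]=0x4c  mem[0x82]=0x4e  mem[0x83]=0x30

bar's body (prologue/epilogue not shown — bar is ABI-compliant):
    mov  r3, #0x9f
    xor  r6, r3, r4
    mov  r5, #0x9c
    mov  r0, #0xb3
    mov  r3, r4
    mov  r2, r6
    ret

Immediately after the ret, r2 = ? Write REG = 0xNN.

REG = 0x5e

prologue: push r0 -> mem[0x83]=0x5f, sp=0x83
body[0] mov  r3, #0x9f -> r3=0x9f
body[1] xor  r6, r3, r4 -> r6=0x5e
body[2] mov  r5, #0x9c -> r5=0x9c
body[3] mov  r0, #0xb3 -> r0=0xb3
body[4] mov  r3, r4 -> r3=0xc1
body[5] mov  r2, r6 -> r2=0x5e
epilogue: pop r0=0x5f, sp=0x84
r2 is caller-saved -> body value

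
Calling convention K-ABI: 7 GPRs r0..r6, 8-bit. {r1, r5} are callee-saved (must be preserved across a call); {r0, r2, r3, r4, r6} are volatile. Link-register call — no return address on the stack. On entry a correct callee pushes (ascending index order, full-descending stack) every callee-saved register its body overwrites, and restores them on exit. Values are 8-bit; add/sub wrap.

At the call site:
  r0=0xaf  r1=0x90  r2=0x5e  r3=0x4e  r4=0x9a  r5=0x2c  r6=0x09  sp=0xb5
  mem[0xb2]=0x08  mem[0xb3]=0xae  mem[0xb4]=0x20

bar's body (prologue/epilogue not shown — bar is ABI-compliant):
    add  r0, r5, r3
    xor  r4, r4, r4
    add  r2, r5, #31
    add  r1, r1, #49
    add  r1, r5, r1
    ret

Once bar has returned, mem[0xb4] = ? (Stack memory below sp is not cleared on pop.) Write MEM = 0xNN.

MEM = 0x90

prologue: push r1 -> mem[0xb4]=0x90, sp=0xb4
body[0] add  r0, r5, r3 -> r0=0x7a
body[1] xor  r4, r4, r4 -> r4=0x00
body[2] add  r2, r5, #31 -> r2=0x4b
body[3] add  r1, r1, #49 -> r1=0xc1
body[4] add  r1, r5, r1 -> r1=0xed
epilogue: pop r1=0x90, sp=0xb5
prologue pushed ['r1'] at ['0xb4']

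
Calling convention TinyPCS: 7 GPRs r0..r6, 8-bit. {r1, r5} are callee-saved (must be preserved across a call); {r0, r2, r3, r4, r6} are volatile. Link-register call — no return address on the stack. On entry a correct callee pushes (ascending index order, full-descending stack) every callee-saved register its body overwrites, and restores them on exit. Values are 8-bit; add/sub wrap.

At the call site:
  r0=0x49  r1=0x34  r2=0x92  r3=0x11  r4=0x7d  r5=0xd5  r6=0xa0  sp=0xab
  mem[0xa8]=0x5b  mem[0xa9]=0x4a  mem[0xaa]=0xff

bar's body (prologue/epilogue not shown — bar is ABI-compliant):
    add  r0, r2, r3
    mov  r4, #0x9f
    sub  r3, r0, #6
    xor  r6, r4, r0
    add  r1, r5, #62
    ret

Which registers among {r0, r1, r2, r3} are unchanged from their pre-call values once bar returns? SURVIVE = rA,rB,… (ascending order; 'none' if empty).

prologue: push r1 → mem[0xaa]=0x34, sp=0xaa
body[0] add  r0, r2, r3 → r0=0xa3
body[1] mov  r4, #0x9f → r4=0x9f
body[2] sub  r3, r0, #6 → r3=0x9d
body[3] xor  r6, r4, r0 → r6=0x3c
body[4] add  r1, r5, #62 → r1=0x13
epilogue: pop r1=0x34, sp=0xab
r0: caller-saved, written=True
r1: callee-saved, written=True
r2: caller-saved, written=False
r3: caller-saved, written=True

SURVIVE = r1,r2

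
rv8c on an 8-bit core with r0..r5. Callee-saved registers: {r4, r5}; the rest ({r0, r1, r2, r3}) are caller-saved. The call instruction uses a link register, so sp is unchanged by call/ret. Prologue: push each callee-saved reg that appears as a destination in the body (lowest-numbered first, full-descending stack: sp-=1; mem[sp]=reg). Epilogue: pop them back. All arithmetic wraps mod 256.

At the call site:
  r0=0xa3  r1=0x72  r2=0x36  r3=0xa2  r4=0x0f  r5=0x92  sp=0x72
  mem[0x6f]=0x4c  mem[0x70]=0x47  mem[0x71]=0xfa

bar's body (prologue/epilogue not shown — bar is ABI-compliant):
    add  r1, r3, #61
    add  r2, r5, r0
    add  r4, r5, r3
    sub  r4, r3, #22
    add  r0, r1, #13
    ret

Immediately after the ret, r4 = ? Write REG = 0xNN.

REG = 0x0f

prologue: push r4 -> mem[0x71]=0x0f, sp=0x71
body[0] add  r1, r3, #61 -> r1=0xdf
body[1] add  r2, r5, r0 -> r2=0x35
body[2] add  r4, r5, r3 -> r4=0x34
body[3] sub  r4, r3, #22 -> r4=0x8c
body[4] add  r0, r1, #13 -> r0=0xec
epilogue: pop r4=0x0f, sp=0x72
r4 is callee-saved -> restored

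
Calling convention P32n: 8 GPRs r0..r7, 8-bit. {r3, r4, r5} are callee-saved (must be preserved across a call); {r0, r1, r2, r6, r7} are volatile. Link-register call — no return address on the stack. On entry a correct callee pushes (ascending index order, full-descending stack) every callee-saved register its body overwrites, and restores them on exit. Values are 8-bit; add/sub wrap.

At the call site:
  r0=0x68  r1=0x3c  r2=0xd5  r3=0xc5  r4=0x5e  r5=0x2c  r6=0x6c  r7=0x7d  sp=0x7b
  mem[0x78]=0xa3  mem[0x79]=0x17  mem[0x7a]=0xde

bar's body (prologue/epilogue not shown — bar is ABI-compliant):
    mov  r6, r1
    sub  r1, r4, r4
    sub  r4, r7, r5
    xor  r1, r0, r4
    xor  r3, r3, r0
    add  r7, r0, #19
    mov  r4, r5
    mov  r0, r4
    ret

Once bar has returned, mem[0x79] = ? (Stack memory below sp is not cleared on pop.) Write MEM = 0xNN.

prologue: push r3 → mem[0x7a]=0xc5, sp=0x7a
prologue: push r4 → mem[0x79]=0x5e, sp=0x79
body[0] mov  r6, r1 → r6=0x3c
body[1] sub  r1, r4, r4 → r1=0x00
body[2] sub  r4, r7, r5 → r4=0x51
body[3] xor  r1, r0, r4 → r1=0x39
body[4] xor  r3, r3, r0 → r3=0xad
body[5] add  r7, r0, #19 → r7=0x7b
body[6] mov  r4, r5 → r4=0x2c
body[7] mov  r0, r4 → r0=0x2c
epilogue: pop r4=0x5e, sp=0x7a
epilogue: pop r3=0xc5, sp=0x7b
prologue pushed ['r3', 'r4'] at ['0x7a', '0x79']

MEM = 0x5e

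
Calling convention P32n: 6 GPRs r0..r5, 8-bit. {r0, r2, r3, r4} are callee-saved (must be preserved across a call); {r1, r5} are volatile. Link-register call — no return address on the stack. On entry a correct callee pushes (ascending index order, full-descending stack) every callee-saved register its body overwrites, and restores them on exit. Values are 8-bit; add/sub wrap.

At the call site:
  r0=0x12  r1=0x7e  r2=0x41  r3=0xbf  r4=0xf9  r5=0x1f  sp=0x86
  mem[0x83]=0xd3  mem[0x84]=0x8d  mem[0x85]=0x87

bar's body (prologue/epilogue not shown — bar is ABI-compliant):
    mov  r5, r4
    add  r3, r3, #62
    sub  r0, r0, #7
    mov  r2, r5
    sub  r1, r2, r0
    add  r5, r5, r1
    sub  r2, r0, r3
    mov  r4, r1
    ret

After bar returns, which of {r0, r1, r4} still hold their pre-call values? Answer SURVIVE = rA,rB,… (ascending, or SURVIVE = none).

prologue: push r0 -> mem[0x85]=0x12, sp=0x85
prologue: push r2 -> mem[0x84]=0x41, sp=0x84
prologue: push r3 -> mem[0x83]=0xbf, sp=0x83
prologue: push r4 -> mem[0x82]=0xf9, sp=0x82
body[0] mov  r5, r4 -> r5=0xf9
body[1] add  r3, r3, #62 -> r3=0xfd
body[2] sub  r0, r0, #7 -> r0=0x0b
body[3] mov  r2, r5 -> r2=0xf9
body[4] sub  r1, r2, r0 -> r1=0xee
body[5] add  r5, r5, r1 -> r5=0xe7
body[6] sub  r2, r0, r3 -> r2=0x0e
body[7] mov  r4, r1 -> r4=0xee
epilogue: pop r4=0xf9, sp=0x83
epilogue: pop r3=0xbf, sp=0x84
epilogue: pop r2=0x41, sp=0x85
epilogue: pop r0=0x12, sp=0x86
r0: callee-saved, written=True
r1: caller-saved, written=True
r4: callee-saved, written=True

SURVIVE = r0,r4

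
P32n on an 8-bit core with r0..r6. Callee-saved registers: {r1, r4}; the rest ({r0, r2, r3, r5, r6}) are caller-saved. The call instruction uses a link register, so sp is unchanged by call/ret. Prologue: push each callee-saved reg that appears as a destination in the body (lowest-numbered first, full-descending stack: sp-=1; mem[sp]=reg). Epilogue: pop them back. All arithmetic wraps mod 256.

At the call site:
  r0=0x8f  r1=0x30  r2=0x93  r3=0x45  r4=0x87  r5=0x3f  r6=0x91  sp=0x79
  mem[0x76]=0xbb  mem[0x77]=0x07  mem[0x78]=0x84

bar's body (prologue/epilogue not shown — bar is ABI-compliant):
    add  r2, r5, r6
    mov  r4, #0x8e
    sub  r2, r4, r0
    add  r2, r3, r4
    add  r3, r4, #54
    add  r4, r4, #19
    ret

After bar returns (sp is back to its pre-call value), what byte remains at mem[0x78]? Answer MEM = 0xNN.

prologue: push r4 → mem[0x78]=0x87, sp=0x78
body[0] add  r2, r5, r6 → r2=0xd0
body[1] mov  r4, #0x8e → r4=0x8e
body[2] sub  r2, r4, r0 → r2=0xff
body[3] add  r2, r3, r4 → r2=0xd3
body[4] add  r3, r4, #54 → r3=0xc4
body[5] add  r4, r4, #19 → r4=0xa1
epilogue: pop r4=0x87, sp=0x79
prologue pushed ['r4'] at ['0x78']

MEM = 0x87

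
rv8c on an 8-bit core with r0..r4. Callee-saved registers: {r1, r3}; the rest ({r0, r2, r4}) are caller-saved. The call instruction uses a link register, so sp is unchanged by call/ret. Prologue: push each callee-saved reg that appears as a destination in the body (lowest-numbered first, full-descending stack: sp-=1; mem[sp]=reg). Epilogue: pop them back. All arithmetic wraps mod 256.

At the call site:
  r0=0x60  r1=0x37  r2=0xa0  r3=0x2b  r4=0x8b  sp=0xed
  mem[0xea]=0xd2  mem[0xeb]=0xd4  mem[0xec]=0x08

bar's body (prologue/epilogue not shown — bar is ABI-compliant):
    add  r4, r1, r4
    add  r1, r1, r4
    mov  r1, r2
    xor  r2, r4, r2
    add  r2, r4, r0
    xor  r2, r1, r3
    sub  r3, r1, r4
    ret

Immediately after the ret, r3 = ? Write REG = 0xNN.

REG = 0x2b

prologue: push r1 → mem[0xec]=0x37, sp=0xec
prologue: push r3 → mem[0xeb]=0x2b, sp=0xeb
body[0] add  r4, r1, r4 → r4=0xc2
body[1] add  r1, r1, r4 → r1=0xf9
body[2] mov  r1, r2 → r1=0xa0
body[3] xor  r2, r4, r2 → r2=0x62
body[4] add  r2, r4, r0 → r2=0x22
body[5] xor  r2, r1, r3 → r2=0x8b
body[6] sub  r3, r1, r4 → r3=0xde
epilogue: pop r3=0x2b, sp=0xec
epilogue: pop r1=0x37, sp=0xed
r3 is callee-saved → restored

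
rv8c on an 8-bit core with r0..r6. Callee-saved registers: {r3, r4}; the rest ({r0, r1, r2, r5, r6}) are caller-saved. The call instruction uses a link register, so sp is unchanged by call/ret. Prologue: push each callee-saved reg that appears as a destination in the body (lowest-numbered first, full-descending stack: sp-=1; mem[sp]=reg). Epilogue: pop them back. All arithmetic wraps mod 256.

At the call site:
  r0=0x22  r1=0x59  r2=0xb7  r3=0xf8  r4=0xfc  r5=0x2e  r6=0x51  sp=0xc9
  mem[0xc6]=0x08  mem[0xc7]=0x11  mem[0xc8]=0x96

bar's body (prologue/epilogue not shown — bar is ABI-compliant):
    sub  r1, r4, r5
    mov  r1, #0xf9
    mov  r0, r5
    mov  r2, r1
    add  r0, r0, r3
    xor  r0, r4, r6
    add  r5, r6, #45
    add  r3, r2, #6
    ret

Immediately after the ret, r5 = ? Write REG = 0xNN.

prologue: push r3 -> mem[0xc8]=0xf8, sp=0xc8
body[0] sub  r1, r4, r5 -> r1=0xce
body[1] mov  r1, #0xf9 -> r1=0xf9
body[2] mov  r0, r5 -> r0=0x2e
body[3] mov  r2, r1 -> r2=0xf9
body[4] add  r0, r0, r3 -> r0=0x26
body[5] xor  r0, r4, r6 -> r0=0xad
body[6] add  r5, r6, #45 -> r5=0x7e
body[7] add  r3, r2, #6 -> r3=0xff
epilogue: pop r3=0xf8, sp=0xc9
r5 is caller-saved -> body value

REG = 0x7e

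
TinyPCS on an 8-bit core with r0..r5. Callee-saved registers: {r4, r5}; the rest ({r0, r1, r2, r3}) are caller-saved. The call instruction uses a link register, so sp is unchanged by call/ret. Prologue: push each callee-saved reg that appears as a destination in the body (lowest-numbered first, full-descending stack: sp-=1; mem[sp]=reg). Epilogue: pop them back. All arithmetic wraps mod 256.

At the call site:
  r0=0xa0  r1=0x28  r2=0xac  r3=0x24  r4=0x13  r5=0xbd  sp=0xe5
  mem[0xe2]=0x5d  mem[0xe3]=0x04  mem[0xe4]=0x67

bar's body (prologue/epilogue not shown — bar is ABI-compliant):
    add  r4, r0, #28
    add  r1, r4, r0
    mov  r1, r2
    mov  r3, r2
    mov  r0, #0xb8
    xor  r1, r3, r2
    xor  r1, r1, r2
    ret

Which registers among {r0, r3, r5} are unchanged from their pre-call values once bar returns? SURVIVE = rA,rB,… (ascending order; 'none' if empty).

prologue: push r4 → mem[0xe4]=0x13, sp=0xe4
body[0] add  r4, r0, #28 → r4=0xbc
body[1] add  r1, r4, r0 → r1=0x5c
body[2] mov  r1, r2 → r1=0xac
body[3] mov  r3, r2 → r3=0xac
body[4] mov  r0, #0xb8 → r0=0xb8
body[5] xor  r1, r3, r2 → r1=0x00
body[6] xor  r1, r1, r2 → r1=0xac
epilogue: pop r4=0x13, sp=0xe5
r0: caller-saved, written=True
r3: caller-saved, written=True
r5: callee-saved, written=False

SURVIVE = r5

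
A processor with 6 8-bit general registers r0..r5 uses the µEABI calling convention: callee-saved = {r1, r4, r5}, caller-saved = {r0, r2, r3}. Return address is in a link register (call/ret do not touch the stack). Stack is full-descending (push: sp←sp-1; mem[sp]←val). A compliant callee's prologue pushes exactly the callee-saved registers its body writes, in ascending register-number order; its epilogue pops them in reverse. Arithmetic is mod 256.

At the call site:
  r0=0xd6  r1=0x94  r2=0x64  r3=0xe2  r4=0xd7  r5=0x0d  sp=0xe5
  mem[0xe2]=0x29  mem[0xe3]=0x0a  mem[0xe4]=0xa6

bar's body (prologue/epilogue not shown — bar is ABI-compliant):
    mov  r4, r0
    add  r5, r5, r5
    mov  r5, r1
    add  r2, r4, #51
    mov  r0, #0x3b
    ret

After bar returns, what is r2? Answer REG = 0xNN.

prologue: push r4 → mem[0xe4]=0xd7, sp=0xe4
prologue: push r5 → mem[0xe3]=0x0d, sp=0xe3
body[0] mov  r4, r0 → r4=0xd6
body[1] add  r5, r5, r5 → r5=0x1a
body[2] mov  r5, r1 → r5=0x94
body[3] add  r2, r4, #51 → r2=0x09
body[4] mov  r0, #0x3b → r0=0x3b
epilogue: pop r5=0x0d, sp=0xe4
epilogue: pop r4=0xd7, sp=0xe5
r2 is caller-saved → body value

REG = 0x09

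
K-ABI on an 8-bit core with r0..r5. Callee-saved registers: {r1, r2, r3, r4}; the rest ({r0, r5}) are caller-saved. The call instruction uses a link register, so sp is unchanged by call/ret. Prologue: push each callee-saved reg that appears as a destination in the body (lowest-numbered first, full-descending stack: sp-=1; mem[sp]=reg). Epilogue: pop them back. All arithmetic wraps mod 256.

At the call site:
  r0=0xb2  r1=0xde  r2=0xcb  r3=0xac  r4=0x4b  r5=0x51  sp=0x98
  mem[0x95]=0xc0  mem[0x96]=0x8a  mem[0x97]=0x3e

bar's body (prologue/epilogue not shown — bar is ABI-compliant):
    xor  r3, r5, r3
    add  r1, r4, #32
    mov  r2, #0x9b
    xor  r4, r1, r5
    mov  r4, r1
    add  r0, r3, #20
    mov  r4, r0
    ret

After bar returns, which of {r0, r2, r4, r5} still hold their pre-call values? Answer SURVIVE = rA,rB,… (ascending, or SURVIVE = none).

prologue: push r1 → mem[0x97]=0xde, sp=0x97
prologue: push r2 → mem[0x96]=0xcb, sp=0x96
prologue: push r3 → mem[0x95]=0xac, sp=0x95
prologue: push r4 → mem[0x94]=0x4b, sp=0x94
body[0] xor  r3, r5, r3 → r3=0xfd
body[1] add  r1, r4, #32 → r1=0x6b
body[2] mov  r2, #0x9b → r2=0x9b
body[3] xor  r4, r1, r5 → r4=0x3a
body[4] mov  r4, r1 → r4=0x6b
body[5] add  r0, r3, #20 → r0=0x11
body[6] mov  r4, r0 → r4=0x11
epilogue: pop r4=0x4b, sp=0x95
epilogue: pop r3=0xac, sp=0x96
epilogue: pop r2=0xcb, sp=0x97
epilogue: pop r1=0xde, sp=0x98
r0: caller-saved, written=True
r2: callee-saved, written=True
r4: callee-saved, written=True
r5: caller-saved, written=False

SURVIVE = r2,r4,r5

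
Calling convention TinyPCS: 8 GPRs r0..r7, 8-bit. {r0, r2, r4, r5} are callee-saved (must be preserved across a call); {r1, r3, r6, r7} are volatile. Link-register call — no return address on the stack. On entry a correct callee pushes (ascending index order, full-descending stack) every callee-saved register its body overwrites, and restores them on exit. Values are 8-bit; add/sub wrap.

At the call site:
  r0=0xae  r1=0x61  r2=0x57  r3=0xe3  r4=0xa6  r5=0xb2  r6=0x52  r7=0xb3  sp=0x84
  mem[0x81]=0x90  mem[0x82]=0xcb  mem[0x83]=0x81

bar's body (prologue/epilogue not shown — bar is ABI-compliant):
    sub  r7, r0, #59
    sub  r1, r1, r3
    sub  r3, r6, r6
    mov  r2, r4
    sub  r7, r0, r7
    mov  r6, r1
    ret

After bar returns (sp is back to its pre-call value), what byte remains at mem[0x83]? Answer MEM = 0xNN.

prologue: push r2 → mem[0x83]=0x57, sp=0x83
body[0] sub  r7, r0, #59 → r7=0x73
body[1] sub  r1, r1, r3 → r1=0x7e
body[2] sub  r3, r6, r6 → r3=0x00
body[3] mov  r2, r4 → r2=0xa6
body[4] sub  r7, r0, r7 → r7=0x3b
body[5] mov  r6, r1 → r6=0x7e
epilogue: pop r2=0x57, sp=0x84
prologue pushed ['r2'] at ['0x83']

MEM = 0x57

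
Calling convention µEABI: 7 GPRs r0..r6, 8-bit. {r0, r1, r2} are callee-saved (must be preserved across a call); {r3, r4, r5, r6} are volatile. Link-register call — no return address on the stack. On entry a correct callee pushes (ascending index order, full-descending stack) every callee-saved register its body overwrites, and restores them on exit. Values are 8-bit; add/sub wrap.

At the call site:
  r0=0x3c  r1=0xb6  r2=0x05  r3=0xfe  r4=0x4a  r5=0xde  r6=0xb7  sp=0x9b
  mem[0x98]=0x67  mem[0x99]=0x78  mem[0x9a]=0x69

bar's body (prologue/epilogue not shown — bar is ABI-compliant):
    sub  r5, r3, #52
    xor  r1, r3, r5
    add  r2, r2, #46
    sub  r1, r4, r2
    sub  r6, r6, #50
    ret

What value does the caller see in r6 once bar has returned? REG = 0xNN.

prologue: push r1 -> mem[0x9a]=0xb6, sp=0x9a
prologue: push r2 -> mem[0x99]=0x05, sp=0x99
body[0] sub  r5, r3, #52 -> r5=0xca
body[1] xor  r1, r3, r5 -> r1=0x34
body[2] add  r2, r2, #46 -> r2=0x33
body[3] sub  r1, r4, r2 -> r1=0x17
body[4] sub  r6, r6, #50 -> r6=0x85
epilogue: pop r2=0x05, sp=0x9a
epilogue: pop r1=0xb6, sp=0x9b
r6 is caller-saved -> body value

REG = 0x85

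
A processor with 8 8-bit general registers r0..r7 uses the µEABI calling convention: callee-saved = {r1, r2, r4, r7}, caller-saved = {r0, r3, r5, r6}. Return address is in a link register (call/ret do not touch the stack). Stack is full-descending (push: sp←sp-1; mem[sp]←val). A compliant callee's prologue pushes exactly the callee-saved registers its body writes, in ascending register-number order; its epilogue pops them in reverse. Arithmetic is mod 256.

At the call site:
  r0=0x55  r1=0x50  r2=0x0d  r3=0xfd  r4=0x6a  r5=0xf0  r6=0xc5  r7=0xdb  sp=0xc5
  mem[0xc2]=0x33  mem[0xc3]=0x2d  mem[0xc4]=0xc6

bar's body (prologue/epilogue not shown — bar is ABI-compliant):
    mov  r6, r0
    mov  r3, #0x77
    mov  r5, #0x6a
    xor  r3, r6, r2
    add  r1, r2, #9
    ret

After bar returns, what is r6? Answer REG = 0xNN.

REG = 0x55

prologue: push r1 → mem[0xc4]=0x50, sp=0xc4
body[0] mov  r6, r0 → r6=0x55
body[1] mov  r3, #0x77 → r3=0x77
body[2] mov  r5, #0x6a → r5=0x6a
body[3] xor  r3, r6, r2 → r3=0x58
body[4] add  r1, r2, #9 → r1=0x16
epilogue: pop r1=0x50, sp=0xc5
r6 is caller-saved → body value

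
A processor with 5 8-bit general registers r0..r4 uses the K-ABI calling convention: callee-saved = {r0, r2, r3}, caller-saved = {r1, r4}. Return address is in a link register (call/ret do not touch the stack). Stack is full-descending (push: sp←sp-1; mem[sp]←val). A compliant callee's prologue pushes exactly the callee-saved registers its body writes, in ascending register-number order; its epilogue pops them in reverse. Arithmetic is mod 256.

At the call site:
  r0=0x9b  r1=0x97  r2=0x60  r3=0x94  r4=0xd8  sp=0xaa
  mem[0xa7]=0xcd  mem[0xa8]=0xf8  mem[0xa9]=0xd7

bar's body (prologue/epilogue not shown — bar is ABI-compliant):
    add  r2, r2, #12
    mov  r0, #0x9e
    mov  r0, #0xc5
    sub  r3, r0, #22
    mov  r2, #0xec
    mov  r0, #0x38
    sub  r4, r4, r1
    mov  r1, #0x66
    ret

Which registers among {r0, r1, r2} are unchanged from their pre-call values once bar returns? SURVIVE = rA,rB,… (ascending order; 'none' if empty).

SURVIVE = r0,r2

prologue: push r0 -> mem[0xa9]=0x9b, sp=0xa9
prologue: push r2 -> mem[0xa8]=0x60, sp=0xa8
prologue: push r3 -> mem[0xa7]=0x94, sp=0xa7
body[0] add  r2, r2, #12 -> r2=0x6c
body[1] mov  r0, #0x9e -> r0=0x9e
body[2] mov  r0, #0xc5 -> r0=0xc5
body[3] sub  r3, r0, #22 -> r3=0xaf
body[4] mov  r2, #0xec -> r2=0xec
body[5] mov  r0, #0x38 -> r0=0x38
body[6] sub  r4, r4, r1 -> r4=0x41
body[7] mov  r1, #0x66 -> r1=0x66
epilogue: pop r3=0x94, sp=0xa8
epilogue: pop r2=0x60, sp=0xa9
epilogue: pop r0=0x9b, sp=0xaa
r0: callee-saved, written=True
r1: caller-saved, written=True
r2: callee-saved, written=True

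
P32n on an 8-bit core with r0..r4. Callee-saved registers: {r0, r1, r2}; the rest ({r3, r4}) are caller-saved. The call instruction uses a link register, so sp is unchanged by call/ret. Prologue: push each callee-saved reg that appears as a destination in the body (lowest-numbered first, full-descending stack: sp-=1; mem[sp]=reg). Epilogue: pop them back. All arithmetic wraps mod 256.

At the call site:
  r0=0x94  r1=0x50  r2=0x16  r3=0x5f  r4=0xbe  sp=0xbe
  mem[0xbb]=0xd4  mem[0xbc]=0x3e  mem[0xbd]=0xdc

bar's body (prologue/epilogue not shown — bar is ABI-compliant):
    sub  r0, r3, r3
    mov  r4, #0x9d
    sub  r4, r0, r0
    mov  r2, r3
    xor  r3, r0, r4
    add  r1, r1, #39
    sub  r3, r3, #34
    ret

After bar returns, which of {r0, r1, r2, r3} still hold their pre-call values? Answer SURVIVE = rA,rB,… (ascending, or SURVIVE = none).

SURVIVE = r0,r1,r2

prologue: push r0 -> mem[0xbd]=0x94, sp=0xbd
prologue: push r1 -> mem[0xbc]=0x50, sp=0xbc
prologue: push r2 -> mem[0xbb]=0x16, sp=0xbb
body[0] sub  r0, r3, r3 -> r0=0x00
body[1] mov  r4, #0x9d -> r4=0x9d
body[2] sub  r4, r0, r0 -> r4=0x00
body[3] mov  r2, r3 -> r2=0x5f
body[4] xor  r3, r0, r4 -> r3=0x00
body[5] add  r1, r1, #39 -> r1=0x77
body[6] sub  r3, r3, #34 -> r3=0xde
epilogue: pop r2=0x16, sp=0xbc
epilogue: pop r1=0x50, sp=0xbd
epilogue: pop r0=0x94, sp=0xbe
r0: callee-saved, written=True
r1: callee-saved, written=True
r2: callee-saved, written=True
r3: caller-saved, written=True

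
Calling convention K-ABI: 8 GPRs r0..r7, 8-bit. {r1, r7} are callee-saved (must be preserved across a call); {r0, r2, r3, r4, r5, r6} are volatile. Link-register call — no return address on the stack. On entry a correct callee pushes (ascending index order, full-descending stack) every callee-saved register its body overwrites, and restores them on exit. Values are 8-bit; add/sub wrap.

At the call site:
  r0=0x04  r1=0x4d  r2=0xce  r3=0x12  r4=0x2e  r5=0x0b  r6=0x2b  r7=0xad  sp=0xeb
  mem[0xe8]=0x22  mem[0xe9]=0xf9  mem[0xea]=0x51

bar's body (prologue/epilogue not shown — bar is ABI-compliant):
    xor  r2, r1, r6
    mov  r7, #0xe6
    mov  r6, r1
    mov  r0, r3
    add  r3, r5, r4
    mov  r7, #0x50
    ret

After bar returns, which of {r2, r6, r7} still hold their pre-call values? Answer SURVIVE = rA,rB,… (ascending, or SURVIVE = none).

prologue: push r7 → mem[0xea]=0xad, sp=0xea
body[0] xor  r2, r1, r6 → r2=0x66
body[1] mov  r7, #0xe6 → r7=0xe6
body[2] mov  r6, r1 → r6=0x4d
body[3] mov  r0, r3 → r0=0x12
body[4] add  r3, r5, r4 → r3=0x39
body[5] mov  r7, #0x50 → r7=0x50
epilogue: pop r7=0xad, sp=0xeb
r2: caller-saved, written=True
r6: caller-saved, written=True
r7: callee-saved, written=True

SURVIVE = r7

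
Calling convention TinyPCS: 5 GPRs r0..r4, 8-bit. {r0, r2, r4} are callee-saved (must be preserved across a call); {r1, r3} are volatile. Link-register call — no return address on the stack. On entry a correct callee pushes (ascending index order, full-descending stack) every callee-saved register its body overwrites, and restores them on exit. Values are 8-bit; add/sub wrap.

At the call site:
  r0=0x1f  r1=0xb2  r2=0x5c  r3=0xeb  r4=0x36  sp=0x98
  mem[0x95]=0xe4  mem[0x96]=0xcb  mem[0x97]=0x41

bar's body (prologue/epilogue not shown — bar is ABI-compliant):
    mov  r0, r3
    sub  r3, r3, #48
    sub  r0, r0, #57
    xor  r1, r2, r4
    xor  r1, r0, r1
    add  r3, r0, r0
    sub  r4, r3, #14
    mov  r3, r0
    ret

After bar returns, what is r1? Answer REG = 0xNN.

REG = 0xd8

prologue: push r0 → mem[0x97]=0x1f, sp=0x97
prologue: push r4 → mem[0x96]=0x36, sp=0x96
body[0] mov  r0, r3 → r0=0xeb
body[1] sub  r3, r3, #48 → r3=0xbb
body[2] sub  r0, r0, #57 → r0=0xb2
body[3] xor  r1, r2, r4 → r1=0x6a
body[4] xor  r1, r0, r1 → r1=0xd8
body[5] add  r3, r0, r0 → r3=0x64
body[6] sub  r4, r3, #14 → r4=0x56
body[7] mov  r3, r0 → r3=0xb2
epilogue: pop r4=0x36, sp=0x97
epilogue: pop r0=0x1f, sp=0x98
r1 is caller-saved → body value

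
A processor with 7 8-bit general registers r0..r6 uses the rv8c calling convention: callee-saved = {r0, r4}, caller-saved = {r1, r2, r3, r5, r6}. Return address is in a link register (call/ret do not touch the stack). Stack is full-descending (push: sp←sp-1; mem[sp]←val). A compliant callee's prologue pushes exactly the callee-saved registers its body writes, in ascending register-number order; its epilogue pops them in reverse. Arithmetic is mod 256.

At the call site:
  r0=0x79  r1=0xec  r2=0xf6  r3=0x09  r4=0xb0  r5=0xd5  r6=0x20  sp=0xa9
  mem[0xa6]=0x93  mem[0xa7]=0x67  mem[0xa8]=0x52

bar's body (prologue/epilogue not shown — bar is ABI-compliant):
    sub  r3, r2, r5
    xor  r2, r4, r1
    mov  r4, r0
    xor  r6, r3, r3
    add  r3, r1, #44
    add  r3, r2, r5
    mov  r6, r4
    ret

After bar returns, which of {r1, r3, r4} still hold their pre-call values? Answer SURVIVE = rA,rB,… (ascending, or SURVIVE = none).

SURVIVE = r1,r4

prologue: push r4 → mem[0xa8]=0xb0, sp=0xa8
body[0] sub  r3, r2, r5 → r3=0x21
body[1] xor  r2, r4, r1 → r2=0x5c
body[2] mov  r4, r0 → r4=0x79
body[3] xor  r6, r3, r3 → r6=0x00
body[4] add  r3, r1, #44 → r3=0x18
body[5] add  r3, r2, r5 → r3=0x31
body[6] mov  r6, r4 → r6=0x79
epilogue: pop r4=0xb0, sp=0xa9
r1: caller-saved, written=False
r3: caller-saved, written=True
r4: callee-saved, written=True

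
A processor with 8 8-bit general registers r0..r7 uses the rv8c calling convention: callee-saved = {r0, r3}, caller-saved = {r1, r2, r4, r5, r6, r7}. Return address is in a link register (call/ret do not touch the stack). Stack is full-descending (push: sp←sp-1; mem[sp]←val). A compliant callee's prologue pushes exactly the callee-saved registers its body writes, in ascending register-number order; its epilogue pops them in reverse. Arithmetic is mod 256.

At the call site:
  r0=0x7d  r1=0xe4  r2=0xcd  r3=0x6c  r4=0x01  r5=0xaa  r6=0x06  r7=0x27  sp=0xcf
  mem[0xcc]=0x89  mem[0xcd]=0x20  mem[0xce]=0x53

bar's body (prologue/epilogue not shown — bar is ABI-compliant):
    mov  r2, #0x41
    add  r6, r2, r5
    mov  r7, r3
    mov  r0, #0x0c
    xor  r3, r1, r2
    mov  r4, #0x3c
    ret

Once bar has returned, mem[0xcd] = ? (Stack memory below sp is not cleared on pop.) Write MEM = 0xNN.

prologue: push r0 -> mem[0xce]=0x7d, sp=0xce
prologue: push r3 -> mem[0xcd]=0x6c, sp=0xcd
body[0] mov  r2, #0x41 -> r2=0x41
body[1] add  r6, r2, r5 -> r6=0xeb
body[2] mov  r7, r3 -> r7=0x6c
body[3] mov  r0, #0x0c -> r0=0x0c
body[4] xor  r3, r1, r2 -> r3=0xa5
body[5] mov  r4, #0x3c -> r4=0x3c
epilogue: pop r3=0x6c, sp=0xce
epilogue: pop r0=0x7d, sp=0xcf
prologue pushed ['r0', 'r3'] at ['0xce', '0xcd']

MEM = 0x6c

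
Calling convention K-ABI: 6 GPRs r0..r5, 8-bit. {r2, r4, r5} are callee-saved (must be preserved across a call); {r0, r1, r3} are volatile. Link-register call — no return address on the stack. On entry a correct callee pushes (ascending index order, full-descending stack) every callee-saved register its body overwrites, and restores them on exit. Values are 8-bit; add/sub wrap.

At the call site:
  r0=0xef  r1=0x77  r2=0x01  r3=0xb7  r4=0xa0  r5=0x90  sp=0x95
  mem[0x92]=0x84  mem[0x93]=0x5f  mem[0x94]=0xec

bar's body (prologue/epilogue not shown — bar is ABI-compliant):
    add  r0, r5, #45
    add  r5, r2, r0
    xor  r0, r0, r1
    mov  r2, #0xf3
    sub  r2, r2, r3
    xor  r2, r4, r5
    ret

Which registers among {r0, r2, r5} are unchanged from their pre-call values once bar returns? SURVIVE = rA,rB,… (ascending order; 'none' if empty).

prologue: push r2 -> mem[0x94]=0x01, sp=0x94
prologue: push r5 -> mem[0x93]=0x90, sp=0x93
body[0] add  r0, r5, #45 -> r0=0xbd
body[1] add  r5, r2, r0 -> r5=0xbe
body[2] xor  r0, r0, r1 -> r0=0xca
body[3] mov  r2, #0xf3 -> r2=0xf3
body[4] sub  r2, r2, r3 -> r2=0x3c
body[5] xor  r2, r4, r5 -> r2=0x1e
epilogue: pop r5=0x90, sp=0x94
epilogue: pop r2=0x01, sp=0x95
r0: caller-saved, written=True
r2: callee-saved, written=True
r5: callee-saved, written=True

SURVIVE = r2,r5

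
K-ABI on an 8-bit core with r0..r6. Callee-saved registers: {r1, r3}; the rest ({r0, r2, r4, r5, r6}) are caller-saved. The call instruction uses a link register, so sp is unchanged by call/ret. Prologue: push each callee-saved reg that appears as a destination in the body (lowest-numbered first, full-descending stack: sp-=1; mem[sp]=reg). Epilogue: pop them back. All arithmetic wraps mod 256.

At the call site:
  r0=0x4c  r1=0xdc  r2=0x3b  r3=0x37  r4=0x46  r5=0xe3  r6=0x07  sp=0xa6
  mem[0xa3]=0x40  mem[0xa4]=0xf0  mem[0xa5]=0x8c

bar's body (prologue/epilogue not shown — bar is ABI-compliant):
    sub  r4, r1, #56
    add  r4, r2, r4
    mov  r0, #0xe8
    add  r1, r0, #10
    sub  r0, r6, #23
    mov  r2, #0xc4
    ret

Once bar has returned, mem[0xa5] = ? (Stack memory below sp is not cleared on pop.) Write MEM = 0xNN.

prologue: push r1 → mem[0xa5]=0xdc, sp=0xa5
body[0] sub  r4, r1, #56 → r4=0xa4
body[1] add  r4, r2, r4 → r4=0xdf
body[2] mov  r0, #0xe8 → r0=0xe8
body[3] add  r1, r0, #10 → r1=0xf2
body[4] sub  r0, r6, #23 → r0=0xf0
body[5] mov  r2, #0xc4 → r2=0xc4
epilogue: pop r1=0xdc, sp=0xa6
prologue pushed ['r1'] at ['0xa5']

MEM = 0xdc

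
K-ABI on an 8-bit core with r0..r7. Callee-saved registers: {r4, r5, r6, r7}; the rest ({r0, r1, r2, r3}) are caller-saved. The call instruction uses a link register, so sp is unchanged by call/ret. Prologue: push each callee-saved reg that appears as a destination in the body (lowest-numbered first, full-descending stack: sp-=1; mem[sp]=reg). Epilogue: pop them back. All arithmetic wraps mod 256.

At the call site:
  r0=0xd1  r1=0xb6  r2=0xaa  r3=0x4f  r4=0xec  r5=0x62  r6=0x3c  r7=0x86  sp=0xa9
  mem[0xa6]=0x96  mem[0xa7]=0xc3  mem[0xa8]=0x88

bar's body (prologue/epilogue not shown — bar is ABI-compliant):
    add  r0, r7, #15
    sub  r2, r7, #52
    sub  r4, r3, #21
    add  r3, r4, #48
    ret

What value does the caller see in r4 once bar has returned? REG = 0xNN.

REG = 0xec

prologue: push r4 -> mem[0xa8]=0xec, sp=0xa8
body[0] add  r0, r7, #15 -> r0=0x95
body[1] sub  r2, r7, #52 -> r2=0x52
body[2] sub  r4, r3, #21 -> r4=0x3a
body[3] add  r3, r4, #48 -> r3=0x6a
epilogue: pop r4=0xec, sp=0xa9
r4 is callee-saved -> restored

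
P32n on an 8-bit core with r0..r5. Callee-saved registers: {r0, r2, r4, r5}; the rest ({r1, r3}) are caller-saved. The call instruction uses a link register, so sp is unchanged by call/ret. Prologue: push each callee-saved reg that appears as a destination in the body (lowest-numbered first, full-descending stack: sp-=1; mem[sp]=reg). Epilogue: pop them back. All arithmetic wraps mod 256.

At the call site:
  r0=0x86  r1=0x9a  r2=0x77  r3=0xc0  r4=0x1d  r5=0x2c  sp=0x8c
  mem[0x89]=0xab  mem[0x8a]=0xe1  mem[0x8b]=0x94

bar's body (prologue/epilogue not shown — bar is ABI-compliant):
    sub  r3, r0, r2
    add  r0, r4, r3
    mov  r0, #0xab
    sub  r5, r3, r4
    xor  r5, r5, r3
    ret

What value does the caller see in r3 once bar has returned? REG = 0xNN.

REG = 0x0f

prologue: push r0 -> mem[0x8b]=0x86, sp=0x8b
prologue: push r5 -> mem[0x8a]=0x2c, sp=0x8a
body[0] sub  r3, r0, r2 -> r3=0x0f
body[1] add  r0, r4, r3 -> r0=0x2c
body[2] mov  r0, #0xab -> r0=0xab
body[3] sub  r5, r3, r4 -> r5=0xf2
body[4] xor  r5, r5, r3 -> r5=0xfd
epilogue: pop r5=0x2c, sp=0x8b
epilogue: pop r0=0x86, sp=0x8c
r3 is caller-saved -> body value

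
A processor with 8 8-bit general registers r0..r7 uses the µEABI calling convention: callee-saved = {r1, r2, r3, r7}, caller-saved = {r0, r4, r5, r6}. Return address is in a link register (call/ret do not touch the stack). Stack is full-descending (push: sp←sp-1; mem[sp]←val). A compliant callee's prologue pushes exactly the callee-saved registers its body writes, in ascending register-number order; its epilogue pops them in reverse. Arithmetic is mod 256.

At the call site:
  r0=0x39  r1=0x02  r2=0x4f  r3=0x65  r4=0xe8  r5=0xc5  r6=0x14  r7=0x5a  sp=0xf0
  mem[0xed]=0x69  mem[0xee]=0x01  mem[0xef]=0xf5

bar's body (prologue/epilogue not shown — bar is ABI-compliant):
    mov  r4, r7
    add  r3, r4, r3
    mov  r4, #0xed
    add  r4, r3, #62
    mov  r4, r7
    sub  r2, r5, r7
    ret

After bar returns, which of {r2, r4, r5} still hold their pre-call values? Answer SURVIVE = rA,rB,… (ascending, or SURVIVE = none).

SURVIVE = r2,r5

prologue: push r2 -> mem[0xef]=0x4f, sp=0xef
prologue: push r3 -> mem[0xee]=0x65, sp=0xee
body[0] mov  r4, r7 -> r4=0x5a
body[1] add  r3, r4, r3 -> r3=0xbf
body[2] mov  r4, #0xed -> r4=0xed
body[3] add  r4, r3, #62 -> r4=0xfd
body[4] mov  r4, r7 -> r4=0x5a
body[5] sub  r2, r5, r7 -> r2=0x6b
epilogue: pop r3=0x65, sp=0xef
epilogue: pop r2=0x4f, sp=0xf0
r2: callee-saved, written=True
r4: caller-saved, written=True
r5: caller-saved, written=False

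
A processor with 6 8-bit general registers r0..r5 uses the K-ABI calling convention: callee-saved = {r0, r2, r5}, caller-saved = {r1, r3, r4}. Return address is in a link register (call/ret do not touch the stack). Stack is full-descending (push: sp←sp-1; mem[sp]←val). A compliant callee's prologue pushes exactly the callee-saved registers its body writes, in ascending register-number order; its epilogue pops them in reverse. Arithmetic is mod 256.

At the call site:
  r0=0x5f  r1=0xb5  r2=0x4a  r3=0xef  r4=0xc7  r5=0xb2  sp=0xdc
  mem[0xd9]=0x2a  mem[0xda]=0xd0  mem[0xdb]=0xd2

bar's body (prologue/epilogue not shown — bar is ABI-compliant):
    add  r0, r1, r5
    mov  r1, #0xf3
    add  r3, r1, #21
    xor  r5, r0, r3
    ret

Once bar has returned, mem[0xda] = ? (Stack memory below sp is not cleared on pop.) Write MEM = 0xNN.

prologue: push r0 -> mem[0xdb]=0x5f, sp=0xdb
prologue: push r5 -> mem[0xda]=0xb2, sp=0xda
body[0] add  r0, r1, r5 -> r0=0x67
body[1] mov  r1, #0xf3 -> r1=0xf3
body[2] add  r3, r1, #21 -> r3=0x08
body[3] xor  r5, r0, r3 -> r5=0x6f
epilogue: pop r5=0xb2, sp=0xdb
epilogue: pop r0=0x5f, sp=0xdc
prologue pushed ['r0', 'r5'] at ['0xdb', '0xda']

MEM = 0xb2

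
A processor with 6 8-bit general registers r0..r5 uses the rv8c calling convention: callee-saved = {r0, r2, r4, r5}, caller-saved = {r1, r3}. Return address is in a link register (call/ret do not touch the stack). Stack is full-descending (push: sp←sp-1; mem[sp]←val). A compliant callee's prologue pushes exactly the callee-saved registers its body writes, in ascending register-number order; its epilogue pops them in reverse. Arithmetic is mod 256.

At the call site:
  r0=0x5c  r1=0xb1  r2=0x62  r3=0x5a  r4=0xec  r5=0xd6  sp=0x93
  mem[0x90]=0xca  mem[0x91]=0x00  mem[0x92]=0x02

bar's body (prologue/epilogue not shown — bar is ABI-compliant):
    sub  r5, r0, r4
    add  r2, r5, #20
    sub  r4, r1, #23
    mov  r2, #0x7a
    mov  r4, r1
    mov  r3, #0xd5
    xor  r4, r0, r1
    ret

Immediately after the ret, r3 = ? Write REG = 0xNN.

REG = 0xd5

prologue: push r2 -> mem[0x92]=0x62, sp=0x92
prologue: push r4 -> mem[0x91]=0xec, sp=0x91
prologue: push r5 -> mem[0x90]=0xd6, sp=0x90
body[0] sub  r5, r0, r4 -> r5=0x70
body[1] add  r2, r5, #20 -> r2=0x84
body[2] sub  r4, r1, #23 -> r4=0x9a
body[3] mov  r2, #0x7a -> r2=0x7a
body[4] mov  r4, r1 -> r4=0xb1
body[5] mov  r3, #0xd5 -> r3=0xd5
body[6] xor  r4, r0, r1 -> r4=0xed
epilogue: pop r5=0xd6, sp=0x91
epilogue: pop r4=0xec, sp=0x92
epilogue: pop r2=0x62, sp=0x93
r3 is caller-saved -> body value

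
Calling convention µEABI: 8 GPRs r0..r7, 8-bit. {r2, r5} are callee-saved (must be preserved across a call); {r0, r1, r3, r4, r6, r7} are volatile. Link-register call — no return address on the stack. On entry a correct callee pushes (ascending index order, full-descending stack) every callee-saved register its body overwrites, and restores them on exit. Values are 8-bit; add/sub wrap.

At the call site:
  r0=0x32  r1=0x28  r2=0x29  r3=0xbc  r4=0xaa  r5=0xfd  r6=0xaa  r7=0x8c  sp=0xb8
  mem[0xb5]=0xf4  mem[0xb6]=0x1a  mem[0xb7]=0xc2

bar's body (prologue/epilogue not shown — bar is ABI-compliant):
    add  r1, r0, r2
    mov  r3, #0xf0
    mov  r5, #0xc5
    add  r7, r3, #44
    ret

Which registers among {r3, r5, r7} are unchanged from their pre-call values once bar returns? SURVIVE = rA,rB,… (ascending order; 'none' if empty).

SURVIVE = r5

prologue: push r5 -> mem[0xb7]=0xfd, sp=0xb7
body[0] add  r1, r0, r2 -> r1=0x5b
body[1] mov  r3, #0xf0 -> r3=0xf0
body[2] mov  r5, #0xc5 -> r5=0xc5
body[3] add  r7, r3, #44 -> r7=0x1c
epilogue: pop r5=0xfd, sp=0xb8
r3: caller-saved, written=True
r5: callee-saved, written=True
r7: caller-saved, written=True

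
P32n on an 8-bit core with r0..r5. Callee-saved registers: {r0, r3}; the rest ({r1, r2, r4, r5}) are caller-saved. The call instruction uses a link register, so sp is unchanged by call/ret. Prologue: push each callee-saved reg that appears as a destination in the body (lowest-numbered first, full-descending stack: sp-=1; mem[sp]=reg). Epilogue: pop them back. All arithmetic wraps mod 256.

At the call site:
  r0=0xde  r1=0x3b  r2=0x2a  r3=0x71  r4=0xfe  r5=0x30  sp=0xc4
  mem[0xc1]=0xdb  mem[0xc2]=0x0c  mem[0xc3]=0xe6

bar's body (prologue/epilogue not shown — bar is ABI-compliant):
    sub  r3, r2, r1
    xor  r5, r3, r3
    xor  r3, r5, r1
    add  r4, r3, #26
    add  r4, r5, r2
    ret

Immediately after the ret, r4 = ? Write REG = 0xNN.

prologue: push r3 -> mem[0xc3]=0x71, sp=0xc3
body[0] sub  r3, r2, r1 -> r3=0xef
body[1] xor  r5, r3, r3 -> r5=0x00
body[2] xor  r3, r5, r1 -> r3=0x3b
body[3] add  r4, r3, #26 -> r4=0x55
body[4] add  r4, r5, r2 -> r4=0x2a
epilogue: pop r3=0x71, sp=0xc4
r4 is caller-saved -> body value

REG = 0x2a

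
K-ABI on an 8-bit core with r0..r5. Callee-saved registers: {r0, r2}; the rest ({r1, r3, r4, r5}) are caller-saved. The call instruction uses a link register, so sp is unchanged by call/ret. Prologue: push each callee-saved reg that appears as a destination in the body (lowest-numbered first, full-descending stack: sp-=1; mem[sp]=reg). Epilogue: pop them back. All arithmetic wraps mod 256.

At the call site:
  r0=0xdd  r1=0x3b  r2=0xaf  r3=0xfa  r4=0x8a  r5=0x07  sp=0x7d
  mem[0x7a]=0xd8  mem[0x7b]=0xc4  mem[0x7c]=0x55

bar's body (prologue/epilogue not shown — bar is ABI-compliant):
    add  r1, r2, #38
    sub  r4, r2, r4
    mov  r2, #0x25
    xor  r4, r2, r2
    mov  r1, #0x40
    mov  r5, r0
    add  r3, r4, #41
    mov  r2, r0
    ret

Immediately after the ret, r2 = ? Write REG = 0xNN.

REG = 0xaf

prologue: push r2 -> mem[0x7c]=0xaf, sp=0x7c
body[0] add  r1, r2, #38 -> r1=0xd5
body[1] sub  r4, r2, r4 -> r4=0x25
body[2] mov  r2, #0x25 -> r2=0x25
body[3] xor  r4, r2, r2 -> r4=0x00
body[4] mov  r1, #0x40 -> r1=0x40
body[5] mov  r5, r0 -> r5=0xdd
body[6] add  r3, r4, #41 -> r3=0x29
body[7] mov  r2, r0 -> r2=0xdd
epilogue: pop r2=0xaf, sp=0x7d
r2 is callee-saved -> restored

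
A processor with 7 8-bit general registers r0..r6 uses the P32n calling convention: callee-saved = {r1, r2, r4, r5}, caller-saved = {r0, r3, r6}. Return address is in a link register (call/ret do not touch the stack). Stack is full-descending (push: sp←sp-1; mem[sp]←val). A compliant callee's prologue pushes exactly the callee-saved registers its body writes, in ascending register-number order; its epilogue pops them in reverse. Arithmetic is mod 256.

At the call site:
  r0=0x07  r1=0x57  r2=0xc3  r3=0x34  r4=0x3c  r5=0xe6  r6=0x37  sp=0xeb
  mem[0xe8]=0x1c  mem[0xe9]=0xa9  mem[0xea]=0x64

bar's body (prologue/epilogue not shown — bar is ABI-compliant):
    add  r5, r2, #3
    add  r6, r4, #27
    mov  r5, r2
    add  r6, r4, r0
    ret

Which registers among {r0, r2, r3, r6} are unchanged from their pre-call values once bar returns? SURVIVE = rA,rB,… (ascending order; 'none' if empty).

SURVIVE = r0,r2,r3

prologue: push r5 → mem[0xea]=0xe6, sp=0xea
body[0] add  r5, r2, #3 → r5=0xc6
body[1] add  r6, r4, #27 → r6=0x57
body[2] mov  r5, r2 → r5=0xc3
body[3] add  r6, r4, r0 → r6=0x43
epilogue: pop r5=0xe6, sp=0xeb
r0: caller-saved, written=False
r2: callee-saved, written=False
r3: caller-saved, written=False
r6: caller-saved, written=True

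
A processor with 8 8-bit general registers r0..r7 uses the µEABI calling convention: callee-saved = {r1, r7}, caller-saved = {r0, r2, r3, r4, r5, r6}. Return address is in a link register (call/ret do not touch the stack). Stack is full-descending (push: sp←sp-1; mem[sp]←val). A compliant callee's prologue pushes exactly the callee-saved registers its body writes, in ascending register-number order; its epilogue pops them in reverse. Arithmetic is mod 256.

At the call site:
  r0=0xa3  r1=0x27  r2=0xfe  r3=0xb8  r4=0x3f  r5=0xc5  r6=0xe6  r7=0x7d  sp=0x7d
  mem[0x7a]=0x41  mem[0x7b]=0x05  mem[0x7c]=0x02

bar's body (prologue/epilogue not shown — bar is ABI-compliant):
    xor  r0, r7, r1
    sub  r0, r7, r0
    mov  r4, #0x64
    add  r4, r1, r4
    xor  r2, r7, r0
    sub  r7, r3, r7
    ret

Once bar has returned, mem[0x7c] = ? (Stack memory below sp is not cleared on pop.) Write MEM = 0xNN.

prologue: push r7 → mem[0x7c]=0x7d, sp=0x7c
body[0] xor  r0, r7, r1 → r0=0x5a
body[1] sub  r0, r7, r0 → r0=0x23
body[2] mov  r4, #0x64 → r4=0x64
body[3] add  r4, r1, r4 → r4=0x8b
body[4] xor  r2, r7, r0 → r2=0x5e
body[5] sub  r7, r3, r7 → r7=0x3b
epilogue: pop r7=0x7d, sp=0x7d
prologue pushed ['r7'] at ['0x7c']

MEM = 0x7d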